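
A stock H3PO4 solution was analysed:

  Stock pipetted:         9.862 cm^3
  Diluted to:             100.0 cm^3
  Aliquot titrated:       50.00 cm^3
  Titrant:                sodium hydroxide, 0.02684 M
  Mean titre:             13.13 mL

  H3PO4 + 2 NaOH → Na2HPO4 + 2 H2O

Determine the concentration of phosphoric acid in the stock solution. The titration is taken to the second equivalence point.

n(NaOH) = 0.01313 × 0.02684 = 3.524 × 10^-4 mol
From the 1:2 ratio, n(H3PO4) in the aliquot = 1/2 × 3.524 × 10^-4 = 1.762 × 10^-4 mol
[H3PO4]_dilute = 1.762 × 10^-4 / 0.05000 = 0.003524 mol/L
Dilution factor = 100.0 / 9.862 = 10.14
[H3PO4]_stock = 0.003524 × 10.14 = 0.03573 mol/L

0.03573 M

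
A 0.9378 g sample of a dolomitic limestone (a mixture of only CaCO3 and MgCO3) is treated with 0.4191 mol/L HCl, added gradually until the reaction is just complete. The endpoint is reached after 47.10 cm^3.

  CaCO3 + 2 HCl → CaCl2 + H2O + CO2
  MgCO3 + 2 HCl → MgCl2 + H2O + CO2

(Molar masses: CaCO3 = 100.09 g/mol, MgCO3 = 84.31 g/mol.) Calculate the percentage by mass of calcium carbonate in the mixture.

71.47 %

n(HCl) = 0.04710 × 0.4191 = 0.01974 mol
Let x = n(CaCO3), y = n(MgCO3).
Titrant: 2x + 2y = 0.01974;  mass: 100.09x + 84.31y = 0.9378
Solving, x = 6.697 × 10^-3 mol, y = 3.173 × 10^-3 mol
mass of CaCO3 = 6.697 × 10^-3 × 100.09 = 0.6703 g
% CaCO3 = 0.6703 / 0.9378 × 100 = 71.47 %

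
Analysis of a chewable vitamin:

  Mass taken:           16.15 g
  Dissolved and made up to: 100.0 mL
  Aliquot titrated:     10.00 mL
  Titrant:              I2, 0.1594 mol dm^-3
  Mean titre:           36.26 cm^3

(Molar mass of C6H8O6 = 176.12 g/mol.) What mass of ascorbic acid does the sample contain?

C6H8O6 + I2 → C6H6O6 + 2 HI
n(I2) per titration = 0.03626 × 0.1594 = 5.780 × 10^-3 mol
n(C6H8O6) in each aliquot = 5.780 × 10^-3 mol (1:1 ratio)
n(C6H8O6) in the whole flask = 5.780 × 10^-3 × 100.0/10.00 = 0.05780 mol
mass of C6H8O6 = 0.05780 × 176.12 = 10.18 g

10.18 g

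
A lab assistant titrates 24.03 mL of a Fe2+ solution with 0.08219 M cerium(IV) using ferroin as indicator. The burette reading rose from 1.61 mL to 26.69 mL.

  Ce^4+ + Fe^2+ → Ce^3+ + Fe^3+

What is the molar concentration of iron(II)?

0.08578 M

n(Ce4+) = 0.02508 L × 0.08219 mol/L = 2.061 × 10^-3 mol
n(Fe2+) = 2.061 × 10^-3 mol (1:1 mole ratio)
[Fe2+] = 2.061 × 10^-3 mol / 0.02403 L = 0.08578 mol/L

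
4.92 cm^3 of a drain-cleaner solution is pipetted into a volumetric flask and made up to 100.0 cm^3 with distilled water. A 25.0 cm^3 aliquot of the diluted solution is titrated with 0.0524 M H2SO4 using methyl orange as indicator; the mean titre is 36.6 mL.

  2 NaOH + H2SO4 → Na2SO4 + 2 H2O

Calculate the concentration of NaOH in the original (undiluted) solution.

3.12 M

n(H2SO4) = 0.0366 × 0.0524 = 1.92 × 10^-3 mol
From the 2:1 ratio, n(NaOH) in the aliquot = 2/1 × 1.92 × 10^-3 = 3.84 × 10^-3 mol
[NaOH]_dilute = 3.84 × 10^-3 / 0.0250 = 0.153 mol/L
Dilution factor = 100.0 / 4.92 = 20.33
[NaOH]_stock = 0.153 × 20.33 = 3.12 mol/L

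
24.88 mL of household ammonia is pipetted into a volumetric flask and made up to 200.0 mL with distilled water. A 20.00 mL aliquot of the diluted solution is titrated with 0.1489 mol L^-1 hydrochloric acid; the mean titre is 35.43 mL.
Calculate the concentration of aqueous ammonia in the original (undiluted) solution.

NH3 + HCl → NH4Cl
n(HCl) = 0.03543 × 0.1489 = 5.276 × 10^-3 mol
n(NH3) in the aliquot = 5.276 × 10^-3 mol (1:1 ratio)
[NH3]_dilute = 5.276 × 10^-3 / 0.02000 = 0.2638 mol/L
Dilution factor = 200.0 / 24.88 = 8.039
[NH3]_stock = 0.2638 × 8.039 = 2.120 mol/L

2.120 mol/L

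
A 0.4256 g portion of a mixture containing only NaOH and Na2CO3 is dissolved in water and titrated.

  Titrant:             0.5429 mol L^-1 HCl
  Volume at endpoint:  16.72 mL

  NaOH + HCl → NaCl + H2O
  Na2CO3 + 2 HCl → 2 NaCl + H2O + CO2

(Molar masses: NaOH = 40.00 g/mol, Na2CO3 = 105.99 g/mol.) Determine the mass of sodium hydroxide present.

0.1707 g

n(HCl) = 0.01672 × 0.5429 = 9.077 × 10^-3 mol
Let x = n(NaOH), y = n(Na2CO3).
Titrant: 1x + 2y = 9.077 × 10^-3;  mass: 40.00x + 105.99y = 0.4256
Solving, x = 4.267 × 10^-3 mol, y = 2.405 × 10^-3 mol
mass of NaOH = 4.267 × 10^-3 × 40.00 = 0.1707 g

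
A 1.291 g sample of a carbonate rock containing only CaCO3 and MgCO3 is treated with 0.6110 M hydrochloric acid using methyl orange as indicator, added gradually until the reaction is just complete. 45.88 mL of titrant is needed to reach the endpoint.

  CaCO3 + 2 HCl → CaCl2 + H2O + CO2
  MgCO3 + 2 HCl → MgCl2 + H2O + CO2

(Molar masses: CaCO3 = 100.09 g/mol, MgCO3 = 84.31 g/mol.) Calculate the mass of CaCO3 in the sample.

0.6932 g

n(HCl) = 0.04588 × 0.6110 = 0.02803 mol
Let x = n(CaCO3), y = n(MgCO3).
Titrant: 2x + 2y = 0.02803;  mass: 100.09x + 84.31y = 1.291
Solving, x = 6.925 × 10^-3 mol, y = 7.091 × 10^-3 mol
mass of CaCO3 = 6.925 × 10^-3 × 100.09 = 0.6932 g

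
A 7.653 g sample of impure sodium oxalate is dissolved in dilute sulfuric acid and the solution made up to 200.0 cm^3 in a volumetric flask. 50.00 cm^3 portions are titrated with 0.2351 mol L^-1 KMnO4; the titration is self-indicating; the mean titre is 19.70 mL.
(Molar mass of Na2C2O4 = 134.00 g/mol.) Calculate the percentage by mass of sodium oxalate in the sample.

81.09 %

2 MnO4^- + 5 C2O4^2- + 16 H^+ → 2 Mn^2+ + 10 CO2 + 8 H2O
n(KMnO4) per titration = 0.01970 × 0.2351 = 4.631 × 10^-3 mol
From the 5:2 ratio, n(Na2C2O4) in each aliquot = 5/2 × 4.631 × 10^-3 = 0.01158 mol
n(Na2C2O4) in the whole flask = 0.01158 × 200.0/50.00 = 0.04631 mol
mass of Na2C2O4 = 0.04631 × 134.00 = 6.206 g
% Na2C2O4 = 6.206 / 7.653 × 100 = 81.09 %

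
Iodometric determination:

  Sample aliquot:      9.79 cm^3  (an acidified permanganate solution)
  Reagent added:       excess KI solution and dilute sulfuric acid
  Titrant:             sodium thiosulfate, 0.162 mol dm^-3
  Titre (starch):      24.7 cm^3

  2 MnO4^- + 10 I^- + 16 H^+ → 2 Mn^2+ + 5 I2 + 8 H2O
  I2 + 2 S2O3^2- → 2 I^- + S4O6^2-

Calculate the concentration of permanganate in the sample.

0.0817 mol/L

n(S2O3^2-) = 0.0247 × 0.162 = 4.00 × 10^-3 mol
n(I2) = n(S2O3^2-)/2 = 2.00 × 10^-3 mol
From the 2:5 ratio, n(MnO4^-) in the aliquot = 2/5 × 2.00 × 10^-3 = 8.00 × 10^-4 mol
[MnO4^-] = 8.00 × 10^-4 / 0.00979 = 0.0817 mol/L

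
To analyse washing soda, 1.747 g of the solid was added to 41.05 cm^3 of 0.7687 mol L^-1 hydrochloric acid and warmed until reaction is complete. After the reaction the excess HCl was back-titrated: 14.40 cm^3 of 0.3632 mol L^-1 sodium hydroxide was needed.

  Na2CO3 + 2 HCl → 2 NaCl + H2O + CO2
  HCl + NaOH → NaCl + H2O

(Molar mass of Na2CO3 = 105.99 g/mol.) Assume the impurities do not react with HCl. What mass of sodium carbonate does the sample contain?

1.395 g

n(HCl) added = 0.04105 × 0.7687 = 0.03156 mol
n(NaOH) used in back-titration = 0.01440 × 0.3632 = 5.230 × 10^-3 mol
n(HCl) left over = 5.230 × 10^-3 mol (1:1 ratio)
n(HCl) consumed by analyte = 0.03156 − 5.230 × 10^-3 = 0.02633 mol
From the 1:2 ratio, n(Na2CO3) = 1/2 × 0.02633 = 0.01316 mol
mass of Na2CO3 = 0.01316 × 105.99 = 1.395 g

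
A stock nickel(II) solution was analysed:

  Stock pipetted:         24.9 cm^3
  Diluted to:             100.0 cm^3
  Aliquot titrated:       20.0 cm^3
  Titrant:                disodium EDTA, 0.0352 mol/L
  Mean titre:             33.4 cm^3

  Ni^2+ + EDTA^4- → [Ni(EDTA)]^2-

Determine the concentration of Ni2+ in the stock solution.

n(EDTA) = 0.0334 × 0.0352 = 1.18 × 10^-3 mol
n(Ni2+) in the aliquot = 1.18 × 10^-3 mol (1:1 ratio)
[Ni2+]_dilute = 1.18 × 10^-3 / 0.0200 = 0.0588 mol/L
Dilution factor = 100.0 / 24.9 = 4.016
[Ni2+]_stock = 0.0588 × 4.016 = 0.236 mol/L

0.236 mol/L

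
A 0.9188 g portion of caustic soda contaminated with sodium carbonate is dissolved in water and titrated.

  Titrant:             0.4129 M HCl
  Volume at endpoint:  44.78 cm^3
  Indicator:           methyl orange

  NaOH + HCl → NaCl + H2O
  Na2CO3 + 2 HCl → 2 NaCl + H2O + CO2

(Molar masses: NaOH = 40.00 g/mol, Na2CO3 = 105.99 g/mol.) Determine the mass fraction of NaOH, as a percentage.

20.46 %

n(HCl) = 0.04478 × 0.4129 = 0.01849 mol
Let x = n(NaOH), y = n(Na2CO3).
Titrant: 1x + 2y = 0.01849;  mass: 40.00x + 105.99y = 0.9188
Solving, x = 4.699 × 10^-3 mol, y = 6.895 × 10^-3 mol
mass of NaOH = 4.699 × 10^-3 × 40.00 = 0.1879 g
% NaOH = 0.1879 / 0.9188 × 100 = 20.46 %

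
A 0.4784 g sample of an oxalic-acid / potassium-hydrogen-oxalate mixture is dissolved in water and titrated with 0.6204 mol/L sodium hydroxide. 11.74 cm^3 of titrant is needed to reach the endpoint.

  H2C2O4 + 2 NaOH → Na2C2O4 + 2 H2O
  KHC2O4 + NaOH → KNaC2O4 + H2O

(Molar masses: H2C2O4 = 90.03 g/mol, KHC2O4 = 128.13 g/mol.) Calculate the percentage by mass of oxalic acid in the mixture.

51.49 %

n(NaOH) = 0.01174 × 0.6204 = 7.283 × 10^-3 mol
Let x = n(H2C2O4), y = n(KHC2O4).
Titrant: 2x + 1y = 7.283 × 10^-3;  mass: 90.03x + 128.13y = 0.4784
Solving, x = 2.736 × 10^-3 mol, y = 1.811 × 10^-3 mol
mass of H2C2O4 = 2.736 × 10^-3 × 90.03 = 0.2463 g
% H2C2O4 = 0.2463 / 0.4784 × 100 = 51.49 %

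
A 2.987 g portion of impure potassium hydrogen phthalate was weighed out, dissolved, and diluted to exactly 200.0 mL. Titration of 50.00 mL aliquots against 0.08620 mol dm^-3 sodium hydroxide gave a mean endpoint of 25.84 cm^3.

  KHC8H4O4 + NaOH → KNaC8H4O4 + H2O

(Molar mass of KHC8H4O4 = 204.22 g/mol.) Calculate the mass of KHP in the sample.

n(NaOH) per titration = 0.02584 × 0.08620 = 2.227 × 10^-3 mol
n(KHC8H4O4) in each aliquot = 2.227 × 10^-3 mol (1:1 ratio)
n(KHC8H4O4) in the whole flask = 2.227 × 10^-3 × 200.0/50.00 = 8.910 × 10^-3 mol
mass of KHC8H4O4 = 8.910 × 10^-3 × 204.22 = 1.820 g

1.820 g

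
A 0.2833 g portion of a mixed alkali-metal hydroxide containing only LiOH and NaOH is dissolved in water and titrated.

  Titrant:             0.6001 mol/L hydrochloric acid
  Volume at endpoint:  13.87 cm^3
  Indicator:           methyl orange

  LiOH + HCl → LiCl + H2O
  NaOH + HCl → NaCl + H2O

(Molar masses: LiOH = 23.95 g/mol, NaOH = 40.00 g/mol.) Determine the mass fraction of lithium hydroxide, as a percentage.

n(HCl) = 0.01387 × 0.6001 = 8.323 × 10^-3 mol
Let x = n(LiOH), y = n(NaOH).
Titrant: 1x + 1y = 8.323 × 10^-3;  mass: 23.95x + 40.00y = 0.2833
Solving, x = 3.093 × 10^-3 mol, y = 5.231 × 10^-3 mol
mass of LiOH = 3.093 × 10^-3 × 23.95 = 0.07407 g
% LiOH = 0.07407 / 0.2833 × 100 = 26.14 %

26.14 %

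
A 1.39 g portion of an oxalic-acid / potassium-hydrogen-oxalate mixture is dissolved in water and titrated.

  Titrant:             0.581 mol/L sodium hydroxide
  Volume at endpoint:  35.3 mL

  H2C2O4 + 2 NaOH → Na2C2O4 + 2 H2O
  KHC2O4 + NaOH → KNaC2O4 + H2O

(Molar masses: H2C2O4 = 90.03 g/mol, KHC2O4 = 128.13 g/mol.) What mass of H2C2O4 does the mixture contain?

0.670 g

n(NaOH) = 0.0353 × 0.581 = 0.0205 mol
Let x = n(H2C2O4), y = n(KHC2O4).
Titrant: 2x + 1y = 0.0205;  mass: 90.03x + 128.13y = 1.39
Solving, x = 7.45 × 10^-3 mol, y = 5.62 × 10^-3 mol
mass of H2C2O4 = 7.45 × 10^-3 × 90.03 = 0.670 g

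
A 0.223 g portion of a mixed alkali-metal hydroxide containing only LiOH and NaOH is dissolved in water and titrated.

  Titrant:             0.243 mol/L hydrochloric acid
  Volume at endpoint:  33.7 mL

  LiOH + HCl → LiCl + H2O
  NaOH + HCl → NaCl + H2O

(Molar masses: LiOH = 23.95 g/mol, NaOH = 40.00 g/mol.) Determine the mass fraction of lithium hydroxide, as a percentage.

n(HCl) = 0.0337 × 0.243 = 8.19 × 10^-3 mol
Let x = n(LiOH), y = n(NaOH).
Titrant: 1x + 1y = 8.19 × 10^-3;  mass: 23.95x + 40.00y = 0.223
Solving, x = 6.51 × 10^-3 mol, y = 1.67 × 10^-3 mol
mass of LiOH = 6.51 × 10^-3 × 23.95 = 0.156 g
% LiOH = 0.156 / 0.223 × 100 = 70.0 %

70.0 %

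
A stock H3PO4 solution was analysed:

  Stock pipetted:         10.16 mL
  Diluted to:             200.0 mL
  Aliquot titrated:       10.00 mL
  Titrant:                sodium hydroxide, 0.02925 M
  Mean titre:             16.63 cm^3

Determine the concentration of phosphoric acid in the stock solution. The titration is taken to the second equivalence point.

H3PO4 + 2 NaOH → Na2HPO4 + 2 H2O
n(NaOH) = 0.01663 × 0.02925 = 4.864 × 10^-4 mol
From the 1:2 ratio, n(H3PO4) in the aliquot = 1/2 × 4.864 × 10^-4 = 2.432 × 10^-4 mol
[H3PO4]_dilute = 2.432 × 10^-4 / 0.01000 = 0.02432 mol/L
Dilution factor = 200.0 / 10.16 = 19.69
[H3PO4]_stock = 0.02432 × 19.69 = 0.4788 mol/L

0.4788 M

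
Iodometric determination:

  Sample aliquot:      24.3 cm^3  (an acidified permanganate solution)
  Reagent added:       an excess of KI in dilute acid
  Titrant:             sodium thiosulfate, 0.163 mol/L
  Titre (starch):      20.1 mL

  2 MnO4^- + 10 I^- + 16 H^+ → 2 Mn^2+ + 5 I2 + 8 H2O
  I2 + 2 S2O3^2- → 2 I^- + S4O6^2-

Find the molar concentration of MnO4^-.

0.0270 mol/L

n(S2O3^2-) = 0.0201 × 0.163 = 3.28 × 10^-3 mol
n(I2) = n(S2O3^2-)/2 = 1.64 × 10^-3 mol
From the 2:5 ratio, n(MnO4^-) in the aliquot = 2/5 × 1.64 × 10^-3 = 6.55 × 10^-4 mol
[MnO4^-] = 6.55 × 10^-4 / 0.0243 = 0.0270 mol/L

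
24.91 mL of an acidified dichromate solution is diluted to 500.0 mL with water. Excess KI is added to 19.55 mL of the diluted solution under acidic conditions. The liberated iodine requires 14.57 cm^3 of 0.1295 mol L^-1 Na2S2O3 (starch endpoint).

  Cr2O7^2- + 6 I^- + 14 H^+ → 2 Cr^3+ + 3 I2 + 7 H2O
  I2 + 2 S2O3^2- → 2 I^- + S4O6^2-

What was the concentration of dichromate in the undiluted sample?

n(S2O3^2-) = 0.01457 × 0.1295 = 1.887 × 10^-3 mol
n(I2) = n(S2O3^2-)/2 = 9.434 × 10^-4 mol
From the 1:3 ratio, n(Cr2O7^2-) in the aliquot = 1/3 × 9.434 × 10^-4 = 3.145 × 10^-4 mol
[Cr2O7^2-]_dilute = 3.145 × 10^-4 / 0.01955 = 0.01609 mol/L
[Cr2O7^2-]_original = 0.01609 × 500.0/24.91 = 0.3229 mol/L

0.3229 mol/L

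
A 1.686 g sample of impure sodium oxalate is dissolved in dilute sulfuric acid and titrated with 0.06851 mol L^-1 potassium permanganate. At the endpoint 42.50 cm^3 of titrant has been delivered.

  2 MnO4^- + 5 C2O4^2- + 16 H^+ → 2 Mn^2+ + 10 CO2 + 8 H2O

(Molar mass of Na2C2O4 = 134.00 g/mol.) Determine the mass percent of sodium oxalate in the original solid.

n(KMnO4) = 0.04250 L × 0.06851 mol/L = 2.912 × 10^-3 mol
From the 5:2 ratio, n(Na2C2O4) = 5/2 × 2.912 × 10^-3 = 7.279 × 10^-3 mol
mass of Na2C2O4 = 7.279 × 10^-3 × 134.00 g/mol = 0.9754 g
% Na2C2O4 = 0.9754 / 1.686 × 100 = 57.85 %

57.85 %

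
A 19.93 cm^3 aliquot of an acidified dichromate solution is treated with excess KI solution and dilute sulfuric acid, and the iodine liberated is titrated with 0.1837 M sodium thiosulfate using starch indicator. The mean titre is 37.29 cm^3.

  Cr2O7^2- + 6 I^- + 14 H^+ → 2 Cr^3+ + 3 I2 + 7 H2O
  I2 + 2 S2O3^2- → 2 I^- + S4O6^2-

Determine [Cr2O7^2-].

0.05729 M

n(S2O3^2-) = 0.03729 × 0.1837 = 6.850 × 10^-3 mol
n(I2) = n(S2O3^2-)/2 = 3.425 × 10^-3 mol
From the 1:3 ratio, n(Cr2O7^2-) in the aliquot = 1/3 × 3.425 × 10^-3 = 1.142 × 10^-3 mol
[Cr2O7^2-] = 1.142 × 10^-3 / 0.01993 = 0.05729 mol/L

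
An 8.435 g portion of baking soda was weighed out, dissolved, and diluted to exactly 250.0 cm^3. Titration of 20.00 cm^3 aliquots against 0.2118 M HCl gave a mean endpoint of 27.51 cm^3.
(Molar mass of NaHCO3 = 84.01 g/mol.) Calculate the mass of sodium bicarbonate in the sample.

NaHCO3 + HCl → NaCl + H2O + CO2
n(HCl) per titration = 0.02751 × 0.2118 = 5.827 × 10^-3 mol
n(NaHCO3) in each aliquot = 5.827 × 10^-3 mol (1:1 ratio)
n(NaHCO3) in the whole flask = 5.827 × 10^-3 × 250.0/20.00 = 0.07283 mol
mass of NaHCO3 = 0.07283 × 84.01 = 6.119 g

6.119 g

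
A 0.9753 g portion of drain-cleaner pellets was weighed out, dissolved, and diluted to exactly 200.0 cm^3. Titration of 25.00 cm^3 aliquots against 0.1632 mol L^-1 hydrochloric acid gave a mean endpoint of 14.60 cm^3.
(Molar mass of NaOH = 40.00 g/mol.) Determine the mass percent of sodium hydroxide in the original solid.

78.18 %

NaOH + HCl → NaCl + H2O
n(HCl) per titration = 0.01460 × 0.1632 = 2.383 × 10^-3 mol
n(NaOH) in each aliquot = 2.383 × 10^-3 mol (1:1 ratio)
n(NaOH) in the whole flask = 2.383 × 10^-3 × 200.0/25.00 = 0.01906 mol
mass of NaOH = 0.01906 × 40.00 = 0.7625 g
% NaOH = 0.7625 / 0.9753 × 100 = 78.18 %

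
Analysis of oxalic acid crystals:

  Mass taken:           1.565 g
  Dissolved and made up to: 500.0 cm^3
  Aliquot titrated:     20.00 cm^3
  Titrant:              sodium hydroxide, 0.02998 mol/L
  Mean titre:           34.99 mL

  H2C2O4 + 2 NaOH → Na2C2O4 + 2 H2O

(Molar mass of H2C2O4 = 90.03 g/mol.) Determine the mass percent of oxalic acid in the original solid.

n(NaOH) per titration = 0.03499 × 0.02998 = 1.049 × 10^-3 mol
From the 1:2 ratio, n(H2C2O4) in each aliquot = 1/2 × 1.049 × 10^-3 = 5.245 × 10^-4 mol
n(H2C2O4) in the whole flask = 5.245 × 10^-4 × 500.0/20.00 = 0.01311 mol
mass of H2C2O4 = 0.01311 × 90.03 = 1.181 g
% H2C2O4 = 1.181 / 1.565 × 100 = 75.43 %

75.43 %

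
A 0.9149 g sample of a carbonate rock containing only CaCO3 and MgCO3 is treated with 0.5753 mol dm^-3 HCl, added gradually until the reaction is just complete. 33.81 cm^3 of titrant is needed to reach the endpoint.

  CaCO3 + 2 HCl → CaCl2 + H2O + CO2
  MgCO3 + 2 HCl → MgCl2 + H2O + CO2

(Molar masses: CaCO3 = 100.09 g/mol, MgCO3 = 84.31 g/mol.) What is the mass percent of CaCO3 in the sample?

65.83 %

n(HCl) = 0.03381 × 0.5753 = 0.01945 mol
Let x = n(CaCO3), y = n(MgCO3).
Titrant: 2x + 2y = 0.01945;  mass: 100.09x + 84.31y = 0.9149
Solving, x = 6.017 × 10^-3 mol, y = 3.708 × 10^-3 mol
mass of CaCO3 = 6.017 × 10^-3 × 100.09 = 0.6022 g
% CaCO3 = 0.6022 / 0.9149 × 100 = 65.83 %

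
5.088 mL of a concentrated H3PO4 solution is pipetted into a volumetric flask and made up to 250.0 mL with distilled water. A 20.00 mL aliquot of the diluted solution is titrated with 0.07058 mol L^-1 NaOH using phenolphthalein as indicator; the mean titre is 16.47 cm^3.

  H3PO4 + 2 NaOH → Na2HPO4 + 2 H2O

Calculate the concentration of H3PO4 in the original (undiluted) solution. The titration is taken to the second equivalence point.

n(NaOH) = 0.01647 × 0.07058 = 1.162 × 10^-3 mol
From the 1:2 ratio, n(H3PO4) in the aliquot = 1/2 × 1.162 × 10^-3 = 5.812 × 10^-4 mol
[H3PO4]_dilute = 5.812 × 10^-4 / 0.02000 = 0.02906 mol/L
Dilution factor = 250.0 / 5.088 = 49.14
[H3PO4]_stock = 0.02906 × 49.14 = 1.428 mol/L

1.428 mol/L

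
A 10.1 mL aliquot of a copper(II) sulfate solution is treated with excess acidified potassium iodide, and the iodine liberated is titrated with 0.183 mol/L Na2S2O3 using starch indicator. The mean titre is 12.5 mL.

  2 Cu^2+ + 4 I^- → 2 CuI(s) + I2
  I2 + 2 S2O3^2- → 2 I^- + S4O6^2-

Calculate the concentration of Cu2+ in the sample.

n(S2O3^2-) = 0.0125 × 0.183 = 2.29 × 10^-3 mol
n(I2) = n(S2O3^2-)/2 = 1.14 × 10^-3 mol
From the 2:1 ratio, n(Cu2+) in the aliquot = 2/1 × 1.14 × 10^-3 = 2.29 × 10^-3 mol
[Cu2+] = 2.29 × 10^-3 / 0.0101 = 0.226 mol/L

0.226 mol/L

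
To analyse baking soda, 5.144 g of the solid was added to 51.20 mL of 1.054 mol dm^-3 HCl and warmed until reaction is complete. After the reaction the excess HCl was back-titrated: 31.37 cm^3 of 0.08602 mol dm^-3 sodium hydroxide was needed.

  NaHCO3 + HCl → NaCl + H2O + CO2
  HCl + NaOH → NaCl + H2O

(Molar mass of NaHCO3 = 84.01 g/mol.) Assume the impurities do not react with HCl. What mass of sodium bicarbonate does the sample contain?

4.307 g

n(HCl) added = 0.05120 × 1.054 = 0.05396 mol
n(NaOH) used in back-titration = 0.03137 × 0.08602 = 2.698 × 10^-3 mol
n(HCl) left over = 2.698 × 10^-3 mol (1:1 ratio)
n(HCl) consumed by analyte = 0.05396 − 2.698 × 10^-3 = 0.05127 mol
n(NaHCO3) = 0.05127 mol (1:1 ratio)
mass of NaHCO3 = 0.05127 × 84.01 = 4.307 g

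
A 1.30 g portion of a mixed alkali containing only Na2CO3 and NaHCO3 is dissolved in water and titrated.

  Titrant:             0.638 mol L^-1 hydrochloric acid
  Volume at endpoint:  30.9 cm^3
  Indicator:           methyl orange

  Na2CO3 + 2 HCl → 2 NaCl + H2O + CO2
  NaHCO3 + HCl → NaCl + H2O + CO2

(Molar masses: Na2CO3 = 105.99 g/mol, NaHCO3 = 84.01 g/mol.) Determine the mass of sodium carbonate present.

0.609 g

n(HCl) = 0.0309 × 0.638 = 0.0197 mol
Let x = n(Na2CO3), y = n(NaHCO3).
Titrant: 2x + 1y = 0.0197;  mass: 105.99x + 84.01y = 1.30
Solving, x = 5.74 × 10^-3 mol, y = 8.23 × 10^-3 mol
mass of Na2CO3 = 5.74 × 10^-3 × 105.99 = 0.609 g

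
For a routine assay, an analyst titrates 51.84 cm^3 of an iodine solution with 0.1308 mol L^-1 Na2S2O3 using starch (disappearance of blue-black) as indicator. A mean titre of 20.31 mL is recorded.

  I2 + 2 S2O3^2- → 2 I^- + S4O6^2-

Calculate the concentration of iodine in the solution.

n(Na2S2O3) = 0.02031 L × 0.1308 mol/L = 2.657 × 10^-3 mol
From the 1:2 mole ratio, n(I2) = 1/2 × 2.657 × 10^-3 = 1.328 × 10^-3 mol
[I2] = 1.328 × 10^-3 mol / 0.05184 L = 0.02562 mol/L

0.02562 mol/L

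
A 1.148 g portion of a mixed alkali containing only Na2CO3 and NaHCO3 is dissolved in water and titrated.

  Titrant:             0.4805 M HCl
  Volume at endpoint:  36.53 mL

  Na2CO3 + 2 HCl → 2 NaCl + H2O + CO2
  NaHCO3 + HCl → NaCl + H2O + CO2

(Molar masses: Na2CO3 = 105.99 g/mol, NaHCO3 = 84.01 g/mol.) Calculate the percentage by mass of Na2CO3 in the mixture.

n(HCl) = 0.03653 × 0.4805 = 0.01755 mol
Let x = n(Na2CO3), y = n(NaHCO3).
Titrant: 2x + 1y = 0.01755;  mass: 105.99x + 84.01y = 1.148
Solving, x = 5.265 × 10^-3 mol, y = 7.022 × 10^-3 mol
mass of Na2CO3 = 5.265 × 10^-3 × 105.99 = 0.5581 g
% Na2CO3 = 0.5581 / 1.148 × 100 = 48.61 %

48.61 %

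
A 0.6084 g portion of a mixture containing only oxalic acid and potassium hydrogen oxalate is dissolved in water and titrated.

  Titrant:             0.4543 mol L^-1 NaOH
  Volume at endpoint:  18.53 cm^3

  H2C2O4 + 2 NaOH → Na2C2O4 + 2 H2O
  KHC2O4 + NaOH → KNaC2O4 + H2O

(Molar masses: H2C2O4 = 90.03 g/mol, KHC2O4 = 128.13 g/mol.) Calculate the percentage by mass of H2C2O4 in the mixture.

n(NaOH) = 0.01853 × 0.4543 = 8.418 × 10^-3 mol
Let x = n(H2C2O4), y = n(KHC2O4).
Titrant: 2x + 1y = 8.418 × 10^-3;  mass: 90.03x + 128.13y = 0.6084
Solving, x = 2.829 × 10^-3 mol, y = 2.761 × 10^-3 mol
mass of H2C2O4 = 2.829 × 10^-3 × 90.03 = 0.2547 g
% H2C2O4 = 0.2547 / 0.6084 × 100 = 41.86 %

41.86 %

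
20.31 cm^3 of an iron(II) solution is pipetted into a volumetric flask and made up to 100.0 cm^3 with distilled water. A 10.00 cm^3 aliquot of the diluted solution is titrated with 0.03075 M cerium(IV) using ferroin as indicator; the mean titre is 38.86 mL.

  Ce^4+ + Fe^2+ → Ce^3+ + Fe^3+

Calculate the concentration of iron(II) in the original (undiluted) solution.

n(Ce4+) = 0.03886 × 0.03075 = 1.195 × 10^-3 mol
n(Fe2+) in the aliquot = 1.195 × 10^-3 mol (1:1 ratio)
[Fe2+]_dilute = 1.195 × 10^-3 / 0.01000 = 0.1195 mol/L
Dilution factor = 100.0 / 20.31 = 4.924
[Fe2+]_stock = 0.1195 × 4.924 = 0.5884 mol/L

0.5884 M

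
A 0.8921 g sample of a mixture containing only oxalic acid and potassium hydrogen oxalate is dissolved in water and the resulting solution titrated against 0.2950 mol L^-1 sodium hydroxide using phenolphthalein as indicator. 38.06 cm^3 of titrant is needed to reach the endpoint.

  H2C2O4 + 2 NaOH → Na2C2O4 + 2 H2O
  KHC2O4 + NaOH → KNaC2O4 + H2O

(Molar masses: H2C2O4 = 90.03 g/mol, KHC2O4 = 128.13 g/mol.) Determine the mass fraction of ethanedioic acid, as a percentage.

n(NaOH) = 0.03806 × 0.2950 = 0.01123 mol
Let x = n(H2C2O4), y = n(KHC2O4).
Titrant: 2x + 1y = 0.01123;  mass: 90.03x + 128.13y = 0.8921
Solving, x = 3.288 × 10^-3 mol, y = 4.652 × 10^-3 mol
mass of H2C2O4 = 3.288 × 10^-3 × 90.03 = 0.2960 g
% H2C2O4 = 0.2960 / 0.8921 × 100 = 33.18 %

33.18 %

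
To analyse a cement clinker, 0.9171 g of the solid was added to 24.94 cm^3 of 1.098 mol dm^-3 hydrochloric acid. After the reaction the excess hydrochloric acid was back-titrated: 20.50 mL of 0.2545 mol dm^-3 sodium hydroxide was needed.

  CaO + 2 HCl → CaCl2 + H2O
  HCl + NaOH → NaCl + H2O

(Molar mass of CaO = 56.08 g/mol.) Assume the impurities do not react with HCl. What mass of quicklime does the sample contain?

n(HCl) added = 0.02494 × 1.098 = 0.02738 mol
n(NaOH) used in back-titration = 0.02050 × 0.2545 = 5.217 × 10^-3 mol
n(HCl) left over = 5.217 × 10^-3 mol (1:1 ratio)
n(HCl) consumed by analyte = 0.02738 − 5.217 × 10^-3 = 0.02217 mol
From the 1:2 ratio, n(CaO) = 1/2 × 0.02217 = 0.01108 mol
mass of CaO = 0.01108 × 56.08 = 0.6216 g

0.6216 g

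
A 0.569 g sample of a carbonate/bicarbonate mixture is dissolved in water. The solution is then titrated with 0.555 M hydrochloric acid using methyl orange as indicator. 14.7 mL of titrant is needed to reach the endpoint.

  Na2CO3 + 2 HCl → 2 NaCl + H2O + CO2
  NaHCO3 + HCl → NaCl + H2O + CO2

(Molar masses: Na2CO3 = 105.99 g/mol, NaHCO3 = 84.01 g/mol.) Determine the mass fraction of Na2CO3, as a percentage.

35.0 %

n(HCl) = 0.0147 × 0.555 = 8.16 × 10^-3 mol
Let x = n(Na2CO3), y = n(NaHCO3).
Titrant: 2x + 1y = 8.16 × 10^-3;  mass: 105.99x + 84.01y = 0.569
Solving, x = 1.88 × 10^-3 mol, y = 4.41 × 10^-3 mol
mass of Na2CO3 = 1.88 × 10^-3 × 105.99 = 0.199 g
% Na2CO3 = 0.199 / 0.569 × 100 = 35.0 %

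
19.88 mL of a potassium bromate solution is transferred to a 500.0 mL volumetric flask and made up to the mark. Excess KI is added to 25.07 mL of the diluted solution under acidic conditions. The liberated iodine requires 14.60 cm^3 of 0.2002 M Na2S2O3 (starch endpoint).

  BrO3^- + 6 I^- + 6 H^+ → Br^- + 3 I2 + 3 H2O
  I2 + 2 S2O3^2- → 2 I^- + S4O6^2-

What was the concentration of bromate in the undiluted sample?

n(S2O3^2-) = 0.01460 × 0.2002 = 2.923 × 10^-3 mol
n(I2) = n(S2O3^2-)/2 = 1.461 × 10^-3 mol
From the 1:3 ratio, n(BrO3^-) in the aliquot = 1/3 × 1.461 × 10^-3 = 4.872 × 10^-4 mol
[BrO3^-]_dilute = 4.872 × 10^-4 / 0.02507 = 0.01943 mol/L
[BrO3^-]_original = 0.01943 × 500.0/19.88 = 0.4887 mol/L

0.4887 M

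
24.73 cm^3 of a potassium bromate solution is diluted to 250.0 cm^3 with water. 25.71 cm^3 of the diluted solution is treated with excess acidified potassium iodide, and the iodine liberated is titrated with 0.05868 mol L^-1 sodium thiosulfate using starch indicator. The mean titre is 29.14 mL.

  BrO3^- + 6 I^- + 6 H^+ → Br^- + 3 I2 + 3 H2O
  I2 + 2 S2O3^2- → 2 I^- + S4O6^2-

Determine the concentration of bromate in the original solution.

n(S2O3^2-) = 0.02914 × 0.05868 = 1.710 × 10^-3 mol
n(I2) = n(S2O3^2-)/2 = 8.550 × 10^-4 mol
From the 1:3 ratio, n(BrO3^-) in the aliquot = 1/3 × 8.550 × 10^-4 = 2.850 × 10^-4 mol
[BrO3^-]_dilute = 2.850 × 10^-4 / 0.02571 = 0.01108 mol/L
[BrO3^-]_original = 0.01108 × 250.0/24.73 = 0.1121 mol/L

0.1121 mol/L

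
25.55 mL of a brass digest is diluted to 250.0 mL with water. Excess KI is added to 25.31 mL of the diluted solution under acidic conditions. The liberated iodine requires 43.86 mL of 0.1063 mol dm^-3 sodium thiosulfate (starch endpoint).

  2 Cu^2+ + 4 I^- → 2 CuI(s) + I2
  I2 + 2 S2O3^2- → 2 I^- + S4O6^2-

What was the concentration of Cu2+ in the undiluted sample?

n(S2O3^2-) = 0.04386 × 0.1063 = 4.662 × 10^-3 mol
n(I2) = n(S2O3^2-)/2 = 2.331 × 10^-3 mol
From the 2:1 ratio, n(Cu2+) in the aliquot = 2/1 × 2.331 × 10^-3 = 4.662 × 10^-3 mol
[Cu2+]_dilute = 4.662 × 10^-3 / 0.02531 = 0.1842 mol/L
[Cu2+]_original = 0.1842 × 250.0/25.55 = 1.802 mol/L

1.802 mol/L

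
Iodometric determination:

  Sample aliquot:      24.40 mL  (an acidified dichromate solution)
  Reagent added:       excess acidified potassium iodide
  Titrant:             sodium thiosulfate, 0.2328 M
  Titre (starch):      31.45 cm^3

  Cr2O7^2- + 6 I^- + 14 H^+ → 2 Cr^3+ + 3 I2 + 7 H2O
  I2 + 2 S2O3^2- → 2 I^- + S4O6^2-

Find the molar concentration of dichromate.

n(S2O3^2-) = 0.03145 × 0.2328 = 7.322 × 10^-3 mol
n(I2) = n(S2O3^2-)/2 = 3.661 × 10^-3 mol
From the 1:3 ratio, n(Cr2O7^2-) in the aliquot = 1/3 × 3.661 × 10^-3 = 1.220 × 10^-3 mol
[Cr2O7^2-] = 1.220 × 10^-3 / 0.02440 = 0.05001 mol/L

0.05001 M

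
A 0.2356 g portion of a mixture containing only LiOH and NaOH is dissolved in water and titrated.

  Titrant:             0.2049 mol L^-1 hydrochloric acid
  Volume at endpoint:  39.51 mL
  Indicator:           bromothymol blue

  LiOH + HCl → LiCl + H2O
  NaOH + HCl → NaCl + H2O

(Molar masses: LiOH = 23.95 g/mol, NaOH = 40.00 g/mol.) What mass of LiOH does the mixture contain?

n(HCl) = 0.03951 × 0.2049 = 8.096 × 10^-3 mol
Let x = n(LiOH), y = n(NaOH).
Titrant: 1x + 1y = 8.096 × 10^-3;  mass: 23.95x + 40.00y = 0.2356
Solving, x = 5.497 × 10^-3 mol, y = 2.599 × 10^-3 mol
mass of LiOH = 5.497 × 10^-3 × 23.95 = 0.1316 g

0.1316 g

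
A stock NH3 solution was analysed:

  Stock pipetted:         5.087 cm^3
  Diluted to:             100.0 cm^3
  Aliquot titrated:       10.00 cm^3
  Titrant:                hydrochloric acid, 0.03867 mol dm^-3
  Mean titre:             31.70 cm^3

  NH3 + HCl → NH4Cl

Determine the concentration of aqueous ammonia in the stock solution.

n(HCl) = 0.03170 × 0.03867 = 1.226 × 10^-3 mol
n(NH3) in the aliquot = 1.226 × 10^-3 mol (1:1 ratio)
[NH3]_dilute = 1.226 × 10^-3 / 0.01000 = 0.1226 mol/L
Dilution factor = 100.0 / 5.087 = 19.66
[NH3]_stock = 0.1226 × 19.66 = 2.410 mol/L

2.410 mol/L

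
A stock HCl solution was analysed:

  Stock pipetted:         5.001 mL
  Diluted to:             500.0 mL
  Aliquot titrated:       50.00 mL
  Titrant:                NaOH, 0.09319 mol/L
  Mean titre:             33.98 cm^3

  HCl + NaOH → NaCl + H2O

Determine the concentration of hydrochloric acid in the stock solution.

n(NaOH) = 0.03398 × 0.09319 = 3.167 × 10^-3 mol
n(HCl) in the aliquot = 3.167 × 10^-3 mol (1:1 ratio)
[HCl]_dilute = 3.167 × 10^-3 / 0.05000 = 0.06333 mol/L
Dilution factor = 500.0 / 5.001 = 99.98
[HCl]_stock = 0.06333 × 99.98 = 6.332 mol/L

6.332 mol/L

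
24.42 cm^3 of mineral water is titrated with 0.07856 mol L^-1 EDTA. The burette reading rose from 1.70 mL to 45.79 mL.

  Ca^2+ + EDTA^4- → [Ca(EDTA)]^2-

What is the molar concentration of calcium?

0.1418 mol/L

n(EDTA) = 0.04409 L × 0.07856 mol/L = 3.464 × 10^-3 mol
n(Ca2+) = 3.464 × 10^-3 mol (1:1 mole ratio)
[Ca2+] = 3.464 × 10^-3 mol / 0.02442 L = 0.1418 mol/L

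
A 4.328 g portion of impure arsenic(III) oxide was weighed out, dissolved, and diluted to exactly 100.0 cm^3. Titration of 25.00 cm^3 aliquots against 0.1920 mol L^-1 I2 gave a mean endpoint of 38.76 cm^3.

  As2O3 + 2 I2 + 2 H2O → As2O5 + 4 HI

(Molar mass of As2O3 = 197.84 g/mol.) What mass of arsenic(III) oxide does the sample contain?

n(I2) per titration = 0.03876 × 0.1920 = 7.442 × 10^-3 mol
From the 1:2 ratio, n(As2O3) in each aliquot = 1/2 × 7.442 × 10^-3 = 3.721 × 10^-3 mol
n(As2O3) in the whole flask = 3.721 × 10^-3 × 100.0/25.00 = 0.01488 mol
mass of As2O3 = 0.01488 × 197.84 = 2.945 g

2.945 g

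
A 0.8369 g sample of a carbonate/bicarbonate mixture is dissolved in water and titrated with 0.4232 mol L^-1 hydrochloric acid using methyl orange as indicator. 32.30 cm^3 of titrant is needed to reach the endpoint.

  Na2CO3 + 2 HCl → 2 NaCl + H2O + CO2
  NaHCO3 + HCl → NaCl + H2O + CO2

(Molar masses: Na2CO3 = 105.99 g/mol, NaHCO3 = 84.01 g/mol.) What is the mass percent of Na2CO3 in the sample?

63.59 %

n(HCl) = 0.03230 × 0.4232 = 0.01367 mol
Let x = n(Na2CO3), y = n(NaHCO3).
Titrant: 2x + 1y = 0.01367;  mass: 105.99x + 84.01y = 0.8369
Solving, x = 5.021 × 10^-3 mol, y = 3.627 × 10^-3 mol
mass of Na2CO3 = 5.021 × 10^-3 × 105.99 = 0.5322 g
% Na2CO3 = 0.5322 / 0.8369 × 100 = 63.59 %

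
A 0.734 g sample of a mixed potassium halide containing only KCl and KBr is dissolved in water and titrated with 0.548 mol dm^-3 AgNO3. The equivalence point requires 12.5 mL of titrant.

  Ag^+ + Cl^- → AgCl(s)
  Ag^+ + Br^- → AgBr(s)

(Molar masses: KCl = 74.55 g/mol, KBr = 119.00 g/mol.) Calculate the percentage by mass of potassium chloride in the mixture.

18.5 %

n(AgNO3) = 0.0125 × 0.548 = 6.85 × 10^-3 mol
Let x = n(KCl), y = n(KBr).
Titrant: 1x + 1y = 6.85 × 10^-3;  mass: 74.55x + 119.00y = 0.734
Solving, x = 1.83 × 10^-3 mol, y = 5.02 × 10^-3 mol
mass of KCl = 1.83 × 10^-3 × 74.55 = 0.136 g
% KCl = 0.136 / 0.734 × 100 = 18.5 %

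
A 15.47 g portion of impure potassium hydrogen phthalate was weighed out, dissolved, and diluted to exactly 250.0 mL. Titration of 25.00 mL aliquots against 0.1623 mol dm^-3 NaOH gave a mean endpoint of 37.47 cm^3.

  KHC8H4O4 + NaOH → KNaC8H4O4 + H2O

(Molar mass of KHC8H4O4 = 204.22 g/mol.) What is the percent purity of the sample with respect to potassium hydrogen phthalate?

n(NaOH) per titration = 0.03747 × 0.1623 = 6.081 × 10^-3 mol
n(KHC8H4O4) in each aliquot = 6.081 × 10^-3 mol (1:1 ratio)
n(KHC8H4O4) in the whole flask = 6.081 × 10^-3 × 250.0/25.00 = 0.06081 mol
mass of KHC8H4O4 = 0.06081 × 204.22 = 12.42 g
% KHC8H4O4 = 12.42 / 15.47 × 100 = 80.28 %

80.28 %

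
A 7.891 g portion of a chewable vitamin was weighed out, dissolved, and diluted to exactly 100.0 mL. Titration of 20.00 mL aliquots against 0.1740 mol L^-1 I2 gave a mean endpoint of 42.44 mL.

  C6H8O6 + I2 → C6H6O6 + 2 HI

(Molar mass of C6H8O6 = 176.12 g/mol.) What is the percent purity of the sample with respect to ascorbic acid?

n(I2) per titration = 0.04244 × 0.1740 = 7.385 × 10^-3 mol
n(C6H8O6) in each aliquot = 7.385 × 10^-3 mol (1:1 ratio)
n(C6H8O6) in the whole flask = 7.385 × 10^-3 × 100.0/20.00 = 0.03692 mol
mass of C6H8O6 = 0.03692 × 176.12 = 6.503 g
% C6H8O6 = 6.503 / 7.891 × 100 = 82.41 %

82.41 %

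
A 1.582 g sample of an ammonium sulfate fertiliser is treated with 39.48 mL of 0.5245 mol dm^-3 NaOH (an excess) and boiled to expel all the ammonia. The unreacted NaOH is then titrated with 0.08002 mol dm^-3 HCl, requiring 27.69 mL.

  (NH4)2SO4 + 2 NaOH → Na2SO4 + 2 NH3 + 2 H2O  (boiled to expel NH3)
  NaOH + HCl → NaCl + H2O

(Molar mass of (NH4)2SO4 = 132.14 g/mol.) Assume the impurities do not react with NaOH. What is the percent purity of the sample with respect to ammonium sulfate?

77.23 %

n(NaOH) added = 0.03948 × 0.5245 = 0.02071 mol
n(HCl) used in back-titration = 0.02769 × 0.08002 = 2.216 × 10^-3 mol
n(NaOH) left over = 2.216 × 10^-3 mol (1:1 ratio)
n(NaOH) consumed by analyte = 0.02071 − 2.216 × 10^-3 = 0.01849 mol
From the 1:2 ratio, n((NH4)2SO4) = 1/2 × 0.01849 = 9.246 × 10^-3 mol
mass of (NH4)2SO4 = 9.246 × 10^-3 × 132.14 = 1.222 g
% (NH4)2SO4 = 1.222 / 1.582 × 100 = 77.23 %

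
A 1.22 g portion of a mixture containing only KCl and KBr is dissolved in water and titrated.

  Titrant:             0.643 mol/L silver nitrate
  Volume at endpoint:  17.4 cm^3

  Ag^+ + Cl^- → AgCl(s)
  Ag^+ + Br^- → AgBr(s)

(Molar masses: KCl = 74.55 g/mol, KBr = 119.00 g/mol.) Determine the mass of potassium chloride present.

n(AgNO3) = 0.0174 × 0.643 = 0.0112 mol
Let x = n(KCl), y = n(KBr).
Titrant: 1x + 1y = 0.0112;  mass: 74.55x + 119.00y = 1.22
Solving, x = 2.51 × 10^-3 mol, y = 8.68 × 10^-3 mol
mass of KCl = 2.51 × 10^-3 × 74.55 = 0.187 g

0.187 g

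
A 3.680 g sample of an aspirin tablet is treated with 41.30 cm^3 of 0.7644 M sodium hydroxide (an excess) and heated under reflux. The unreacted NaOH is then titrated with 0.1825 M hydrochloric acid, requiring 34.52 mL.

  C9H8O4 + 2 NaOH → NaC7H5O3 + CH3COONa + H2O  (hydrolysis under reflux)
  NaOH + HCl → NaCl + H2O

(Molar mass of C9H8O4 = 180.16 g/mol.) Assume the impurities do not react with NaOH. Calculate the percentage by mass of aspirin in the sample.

n(NaOH) added = 0.04130 × 0.7644 = 0.03157 mol
n(HCl) used in back-titration = 0.03452 × 0.1825 = 6.300 × 10^-3 mol
n(NaOH) left over = 6.300 × 10^-3 mol (1:1 ratio)
n(NaOH) consumed by analyte = 0.03157 − 6.300 × 10^-3 = 0.02527 mol
From the 1:2 ratio, n(C9H8O4) = 1/2 × 0.02527 = 0.01263 mol
mass of C9H8O4 = 0.01263 × 180.16 = 2.276 g
% C9H8O4 = 2.276 / 3.680 × 100 = 61.86 %

61.86 %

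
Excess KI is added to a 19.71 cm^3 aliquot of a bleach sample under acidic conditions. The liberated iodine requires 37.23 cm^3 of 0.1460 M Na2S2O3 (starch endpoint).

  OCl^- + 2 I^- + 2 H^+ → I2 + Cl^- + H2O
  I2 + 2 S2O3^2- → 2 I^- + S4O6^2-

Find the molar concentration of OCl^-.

0.1379 M

n(S2O3^2-) = 0.03723 × 0.1460 = 5.436 × 10^-3 mol
n(I2) = n(S2O3^2-)/2 = 2.718 × 10^-3 mol
n(OCl^-) in the aliquot = 2.718 × 10^-3 mol (1:1 ratio)
[OCl^-] = 2.718 × 10^-3 / 0.01971 = 0.1379 mol/L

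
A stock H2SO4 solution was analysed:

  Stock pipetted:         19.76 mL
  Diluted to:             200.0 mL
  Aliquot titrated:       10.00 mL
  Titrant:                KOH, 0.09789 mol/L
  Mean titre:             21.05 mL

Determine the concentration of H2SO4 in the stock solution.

1.043 mol/L

H2SO4 + 2 KOH → K2SO4 + 2 H2O
n(KOH) = 0.02105 × 0.09789 = 2.061 × 10^-3 mol
From the 1:2 ratio, n(H2SO4) in the aliquot = 1/2 × 2.061 × 10^-3 = 1.030 × 10^-3 mol
[H2SO4]_dilute = 1.030 × 10^-3 / 0.01000 = 0.1030 mol/L
Dilution factor = 200.0 / 19.76 = 10.12
[H2SO4]_stock = 0.1030 × 10.12 = 1.043 mol/L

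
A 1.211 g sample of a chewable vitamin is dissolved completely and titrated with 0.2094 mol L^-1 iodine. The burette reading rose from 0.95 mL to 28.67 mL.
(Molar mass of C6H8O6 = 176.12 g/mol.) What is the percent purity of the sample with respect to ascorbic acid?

84.42 %

C6H8O6 + I2 → C6H6O6 + 2 HI
n(I2) = 0.02772 L × 0.2094 mol/L = 5.805 × 10^-3 mol
n(C6H8O6) = 5.805 × 10^-3 mol (1:1 ratio)
mass of C6H8O6 = 5.805 × 10^-3 × 176.12 g/mol = 1.022 g
% C6H8O6 = 1.022 / 1.211 × 100 = 84.42 %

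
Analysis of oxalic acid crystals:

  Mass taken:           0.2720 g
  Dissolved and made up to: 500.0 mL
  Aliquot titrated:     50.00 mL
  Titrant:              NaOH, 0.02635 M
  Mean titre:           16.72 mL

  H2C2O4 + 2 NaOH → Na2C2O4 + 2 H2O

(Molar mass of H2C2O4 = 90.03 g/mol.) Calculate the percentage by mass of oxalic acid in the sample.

72.91 %

n(NaOH) per titration = 0.01672 × 0.02635 = 4.406 × 10^-4 mol
From the 1:2 ratio, n(H2C2O4) in each aliquot = 1/2 × 4.406 × 10^-4 = 2.203 × 10^-4 mol
n(H2C2O4) in the whole flask = 2.203 × 10^-4 × 500.0/50.00 = 2.203 × 10^-3 mol
mass of H2C2O4 = 2.203 × 10^-3 × 90.03 = 0.1983 g
% H2C2O4 = 0.1983 / 0.2720 × 100 = 72.91 %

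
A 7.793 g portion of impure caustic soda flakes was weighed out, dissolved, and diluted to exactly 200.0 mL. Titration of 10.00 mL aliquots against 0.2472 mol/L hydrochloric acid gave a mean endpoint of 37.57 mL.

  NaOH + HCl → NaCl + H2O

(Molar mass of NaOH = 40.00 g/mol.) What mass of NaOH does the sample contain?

7.430 g

n(HCl) per titration = 0.03757 × 0.2472 = 9.287 × 10^-3 mol
n(NaOH) in each aliquot = 9.287 × 10^-3 mol (1:1 ratio)
n(NaOH) in the whole flask = 9.287 × 10^-3 × 200.0/10.00 = 0.1857 mol
mass of NaOH = 0.1857 × 40.00 = 7.430 g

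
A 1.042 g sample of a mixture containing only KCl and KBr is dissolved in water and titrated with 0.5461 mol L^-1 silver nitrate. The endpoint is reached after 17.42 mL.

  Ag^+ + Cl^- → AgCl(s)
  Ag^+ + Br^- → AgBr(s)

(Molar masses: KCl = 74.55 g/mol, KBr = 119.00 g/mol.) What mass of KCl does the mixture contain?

0.1510 g

n(AgNO3) = 0.01742 × 0.5461 = 9.513 × 10^-3 mol
Let x = n(KCl), y = n(KBr).
Titrant: 1x + 1y = 9.513 × 10^-3;  mass: 74.55x + 119.00y = 1.042
Solving, x = 2.026 × 10^-3 mol, y = 7.487 × 10^-3 mol
mass of KCl = 2.026 × 10^-3 × 74.55 = 0.1510 g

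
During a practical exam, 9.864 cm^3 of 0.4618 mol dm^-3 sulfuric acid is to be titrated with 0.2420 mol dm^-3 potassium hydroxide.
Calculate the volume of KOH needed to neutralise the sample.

37.65 mL

H2SO4 + 2 KOH → K2SO4 + 2 H2O
n(H2SO4) = 0.009864 L × 0.4618 mol/L = 4.555 × 10^-3 mol
From the 2:1 stoichiometry, n(KOH) = 2/1 × 4.555 × 10^-3 = 9.110 × 10^-3 mol
V(KOH) = 9.110 × 10^-3 mol / 0.2420 mol/L = 0.03765 L = 37.65 mL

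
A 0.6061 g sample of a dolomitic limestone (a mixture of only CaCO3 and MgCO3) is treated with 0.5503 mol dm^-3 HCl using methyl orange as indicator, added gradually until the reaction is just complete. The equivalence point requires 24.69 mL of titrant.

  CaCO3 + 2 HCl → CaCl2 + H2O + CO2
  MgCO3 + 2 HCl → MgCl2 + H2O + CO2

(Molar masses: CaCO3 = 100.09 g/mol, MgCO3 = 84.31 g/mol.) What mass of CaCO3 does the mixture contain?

0.2115 g

n(HCl) = 0.02469 × 0.5503 = 0.01359 mol
Let x = n(CaCO3), y = n(MgCO3).
Titrant: 2x + 2y = 0.01359;  mass: 100.09x + 84.31y = 0.6061
Solving, x = 2.113 × 10^-3 mol, y = 4.680 × 10^-3 mol
mass of CaCO3 = 2.113 × 10^-3 × 100.09 = 0.2115 g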